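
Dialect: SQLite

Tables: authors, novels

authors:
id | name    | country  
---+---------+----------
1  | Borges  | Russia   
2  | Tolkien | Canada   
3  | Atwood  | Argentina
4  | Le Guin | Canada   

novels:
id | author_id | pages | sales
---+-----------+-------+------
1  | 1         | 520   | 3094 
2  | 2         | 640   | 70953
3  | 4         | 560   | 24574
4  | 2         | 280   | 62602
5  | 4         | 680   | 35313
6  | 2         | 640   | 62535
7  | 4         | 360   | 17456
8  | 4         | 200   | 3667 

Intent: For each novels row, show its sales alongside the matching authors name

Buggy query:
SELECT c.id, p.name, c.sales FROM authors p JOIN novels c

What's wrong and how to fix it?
Bug: Missing join condition: each novels row is matched to all authors rows instead of just its own

Fix: Specify the join condition linking the foreign key to the parent id

Corrected query:
SELECT c.id, p.name, c.sales FROM authors p JOIN novels c ON c.author_id = p.id

Result:
id | name    | sales
---+---------+------
1  | Borges  | 3094 
2  | Tolkien | 70953
3  | Le Guin | 24574
4  | Tolkien | 62602
5  | Le Guin | 35313
6  | Tolkien | 62535
7  | Le Guin | 17456
8  | Le Guin | 3667 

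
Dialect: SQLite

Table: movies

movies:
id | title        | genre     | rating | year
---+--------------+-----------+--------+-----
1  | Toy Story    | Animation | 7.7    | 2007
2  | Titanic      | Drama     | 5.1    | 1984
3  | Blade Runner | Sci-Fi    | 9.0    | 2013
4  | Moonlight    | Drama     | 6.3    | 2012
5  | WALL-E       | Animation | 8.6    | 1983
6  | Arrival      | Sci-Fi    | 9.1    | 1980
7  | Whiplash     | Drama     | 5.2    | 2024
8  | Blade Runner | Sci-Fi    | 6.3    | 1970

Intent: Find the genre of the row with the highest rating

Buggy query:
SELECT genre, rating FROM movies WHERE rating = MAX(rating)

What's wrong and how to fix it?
Bug: MAX(rating) is an aggregate and cannot be used directly in WHERE

Fix: Use a subquery: WHERE rating = (SELECT MAX(rating) FROM movies)

Corrected query:
SELECT genre, rating FROM movies WHERE rating = (SELECT MAX(rating) FROM movies)

Result:
genre  | rating
-------+-------
Sci-Fi | 9.1   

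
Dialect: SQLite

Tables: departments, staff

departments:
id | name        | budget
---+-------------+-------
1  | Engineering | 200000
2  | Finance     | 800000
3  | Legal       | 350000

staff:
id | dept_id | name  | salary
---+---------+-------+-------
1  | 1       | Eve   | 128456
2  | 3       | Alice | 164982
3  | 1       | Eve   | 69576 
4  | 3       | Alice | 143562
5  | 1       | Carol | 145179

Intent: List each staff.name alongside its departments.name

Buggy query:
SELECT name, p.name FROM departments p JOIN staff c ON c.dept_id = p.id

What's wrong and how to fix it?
Bug: Both tables have a 'name' column; the unqualified reference is ambiguous

Fix: Prefix ambiguous columns with the table alias

Corrected query:
SELECT c.name, p.name FROM departments p JOIN staff c ON c.dept_id = p.id

Result:
name  | name       
------+------------
Eve   | Engineering
Alice | Legal      
Eve   | Engineering
Alice | Legal      
Carol | Engineering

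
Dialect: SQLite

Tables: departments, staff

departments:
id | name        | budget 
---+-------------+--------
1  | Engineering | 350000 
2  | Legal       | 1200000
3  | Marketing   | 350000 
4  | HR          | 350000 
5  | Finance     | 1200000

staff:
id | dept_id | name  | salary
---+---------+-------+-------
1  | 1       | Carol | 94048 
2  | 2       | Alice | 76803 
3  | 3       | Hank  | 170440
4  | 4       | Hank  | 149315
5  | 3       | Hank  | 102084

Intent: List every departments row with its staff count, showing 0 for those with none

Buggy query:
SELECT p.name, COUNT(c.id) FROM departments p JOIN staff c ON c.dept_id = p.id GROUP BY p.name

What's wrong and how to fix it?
Bug: INNER JOIN drops departments rows that have no matching staff rows

Fix: Use LEFT JOIN so parents without children still appear (COUNT(c.id) gives 0)

Corrected query:
SELECT p.name, COUNT(c.id) FROM departments p LEFT JOIN staff c ON c.dept_id = p.id GROUP BY p.name

Result:
name        | COUNT(c.id)
------------+------------
Engineering | 1          
Finance     | 0          
HR          | 1          
Legal       | 1          
Marketing   | 2          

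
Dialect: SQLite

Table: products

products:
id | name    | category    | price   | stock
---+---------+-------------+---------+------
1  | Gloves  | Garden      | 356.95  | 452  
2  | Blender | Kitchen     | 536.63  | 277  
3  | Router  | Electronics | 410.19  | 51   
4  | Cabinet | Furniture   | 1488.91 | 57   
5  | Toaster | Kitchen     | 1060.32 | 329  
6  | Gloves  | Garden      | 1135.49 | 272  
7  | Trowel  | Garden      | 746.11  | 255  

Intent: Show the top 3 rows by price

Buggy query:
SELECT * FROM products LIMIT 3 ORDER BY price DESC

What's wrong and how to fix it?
Bug: ORDER BY cannot follow LIMIT; LIMIT is the final clause

Fix: Sort with ORDER BY, then apply LIMIT

Corrected query:
SELECT * FROM products ORDER BY price DESC LIMIT 3

Result:
id | name    | category  | price   | stock
---+---------+-----------+---------+------
4  | Cabinet | Furniture | 1488.91 | 57   
6  | Gloves  | Garden    | 1135.49 | 272  
5  | Toaster | Kitchen   | 1060.32 | 329  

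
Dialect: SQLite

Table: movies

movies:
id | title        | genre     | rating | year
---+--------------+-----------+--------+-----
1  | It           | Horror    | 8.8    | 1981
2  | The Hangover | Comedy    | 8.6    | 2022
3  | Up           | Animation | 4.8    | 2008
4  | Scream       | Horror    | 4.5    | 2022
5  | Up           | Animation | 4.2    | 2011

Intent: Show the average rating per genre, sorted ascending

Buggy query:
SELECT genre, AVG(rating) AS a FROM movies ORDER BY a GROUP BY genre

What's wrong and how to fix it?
Bug: ORDER BY appears before GROUP BY; SQL clause order requires GROUP BY first

Fix: Reorder: SELECT … FROM … GROUP BY … ORDER BY …

Corrected query:
SELECT genre, AVG(rating) AS a FROM movies GROUP BY genre ORDER BY a

Result:
genre     | a   
----------+-----
Animation | 4.5 
Horror    | 6.65
Comedy    | 8.6 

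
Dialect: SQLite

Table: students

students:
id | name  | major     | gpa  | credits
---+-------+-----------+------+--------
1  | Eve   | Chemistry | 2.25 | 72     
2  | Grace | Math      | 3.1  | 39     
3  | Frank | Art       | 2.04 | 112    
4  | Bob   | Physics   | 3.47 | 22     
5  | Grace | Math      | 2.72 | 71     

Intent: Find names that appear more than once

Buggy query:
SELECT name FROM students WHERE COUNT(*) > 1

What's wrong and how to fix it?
Bug: WHERE can't reference COUNT(*); aggregates are computed after WHERE

Fix: GROUP BY name, then filter groups with HAVING COUNT(*) > 1

Corrected query:
SELECT name FROM students GROUP BY name HAVING COUNT(*) > 1

Result:
name 
-----
Grace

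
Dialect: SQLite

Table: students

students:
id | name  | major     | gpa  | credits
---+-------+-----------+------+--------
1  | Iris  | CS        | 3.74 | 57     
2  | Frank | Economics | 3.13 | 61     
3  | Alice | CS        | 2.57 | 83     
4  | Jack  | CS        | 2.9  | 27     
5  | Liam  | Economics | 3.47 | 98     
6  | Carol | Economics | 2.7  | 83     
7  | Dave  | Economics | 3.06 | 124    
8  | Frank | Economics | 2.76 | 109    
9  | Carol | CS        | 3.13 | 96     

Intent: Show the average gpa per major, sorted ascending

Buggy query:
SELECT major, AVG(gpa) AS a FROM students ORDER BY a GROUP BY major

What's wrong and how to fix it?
Bug: ORDER BY appears before GROUP BY; SQL clause order requires GROUP BY first

Fix: Move ORDER BY to the end, after GROUP BY

Corrected query:
SELECT major, AVG(gpa) AS a FROM students GROUP BY major ORDER BY a

Result:
major     | a    
----------+------
Economics | 3.024
CS        | 3.085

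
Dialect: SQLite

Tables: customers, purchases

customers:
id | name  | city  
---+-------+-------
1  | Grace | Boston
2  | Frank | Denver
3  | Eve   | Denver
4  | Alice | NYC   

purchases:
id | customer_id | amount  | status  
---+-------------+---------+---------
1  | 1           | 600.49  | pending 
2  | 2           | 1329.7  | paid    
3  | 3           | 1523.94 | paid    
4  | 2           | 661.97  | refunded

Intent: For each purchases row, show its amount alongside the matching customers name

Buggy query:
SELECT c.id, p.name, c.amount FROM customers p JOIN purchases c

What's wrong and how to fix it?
Bug: Missing join condition: each purchases row is matched to all customers rows instead of just its own

Fix: Specify the join condition linking the foreign key to the parent id

Corrected query:
SELECT c.id, p.name, c.amount FROM customers p JOIN purchases c ON c.customer_id = p.id

Result:
id | name  | amount 
---+-------+--------
1  | Grace | 600.49 
2  | Frank | 1329.7 
3  | Eve   | 1523.94
4  | Frank | 661.97 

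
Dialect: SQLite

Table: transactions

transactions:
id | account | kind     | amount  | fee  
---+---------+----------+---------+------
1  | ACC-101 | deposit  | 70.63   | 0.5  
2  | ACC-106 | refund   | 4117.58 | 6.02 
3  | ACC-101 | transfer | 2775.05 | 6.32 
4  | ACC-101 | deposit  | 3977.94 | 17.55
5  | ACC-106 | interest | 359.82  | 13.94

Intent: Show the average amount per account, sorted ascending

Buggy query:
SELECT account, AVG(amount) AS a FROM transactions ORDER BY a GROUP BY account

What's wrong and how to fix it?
Bug: GROUP BY must precede ORDER BY

Fix: Move ORDER BY to the end, after GROUP BY

Corrected query:
SELECT account, AVG(amount) AS a FROM transactions GROUP BY account ORDER BY a

Result:
account | a      
--------+--------
ACC-106 | 2238.7 
ACC-101 | 2274.54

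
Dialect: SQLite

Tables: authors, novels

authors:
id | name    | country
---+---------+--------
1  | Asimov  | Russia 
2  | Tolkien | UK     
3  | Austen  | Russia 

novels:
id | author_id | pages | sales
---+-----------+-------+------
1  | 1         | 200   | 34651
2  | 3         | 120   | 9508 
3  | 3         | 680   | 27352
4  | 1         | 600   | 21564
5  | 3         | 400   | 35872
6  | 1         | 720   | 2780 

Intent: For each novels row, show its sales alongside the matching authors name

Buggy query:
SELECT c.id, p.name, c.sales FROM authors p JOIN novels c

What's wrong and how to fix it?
Bug: JOIN with no ON clause produces a cartesian product; every novels row pairs with every authors row

Fix: Specify the join condition linking the foreign key to the parent id

Corrected query:
SELECT c.id, p.name, c.sales FROM authors p JOIN novels c ON c.author_id = p.id

Result:
id | name   | sales
---+--------+------
1  | Asimov | 34651
2  | Austen | 9508 
3  | Austen | 27352
4  | Asimov | 21564
5  | Austen | 35872
6  | Asimov | 2780 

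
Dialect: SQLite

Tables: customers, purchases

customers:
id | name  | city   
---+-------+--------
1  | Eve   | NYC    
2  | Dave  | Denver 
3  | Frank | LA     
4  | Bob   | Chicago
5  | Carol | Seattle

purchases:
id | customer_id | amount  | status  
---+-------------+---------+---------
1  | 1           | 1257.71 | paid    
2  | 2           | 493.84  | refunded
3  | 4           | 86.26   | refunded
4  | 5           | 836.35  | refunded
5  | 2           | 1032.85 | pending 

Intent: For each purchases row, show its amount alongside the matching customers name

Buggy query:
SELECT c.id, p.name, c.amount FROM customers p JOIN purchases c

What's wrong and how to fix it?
Bug: Missing join condition: each purchases row is matched to all customers rows instead of just its own

Fix: Add ON c.customer_id = p.id to the JOIN

Corrected query:
SELECT c.id, p.name, c.amount FROM customers p JOIN purchases c ON c.customer_id = p.id

Result:
id | name  | amount 
---+-------+--------
1  | Eve   | 1257.71
2  | Dave  | 493.84 
3  | Bob   | 86.26  
4  | Carol | 836.35 
5  | Dave  | 1032.85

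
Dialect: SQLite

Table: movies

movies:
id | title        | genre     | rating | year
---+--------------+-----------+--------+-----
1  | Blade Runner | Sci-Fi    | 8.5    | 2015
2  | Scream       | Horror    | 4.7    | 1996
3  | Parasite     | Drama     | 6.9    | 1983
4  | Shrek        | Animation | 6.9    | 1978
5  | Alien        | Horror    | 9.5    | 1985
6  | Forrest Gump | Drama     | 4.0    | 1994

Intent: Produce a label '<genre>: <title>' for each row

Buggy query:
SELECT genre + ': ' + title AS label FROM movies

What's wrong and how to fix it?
Bug: '+' is numeric addition; on text columns SQLite converts them to 0 instead of concatenating

Fix: Replace + with || to concatenate text

Corrected query:
SELECT genre || ': ' || title AS label FROM movies

Result:
label               
--------------------
Sci-Fi: Blade Runner
Horror: Scream      
Drama: Parasite     
Animation: Shrek    
Horror: Alien       
Drama: Forrest Gump 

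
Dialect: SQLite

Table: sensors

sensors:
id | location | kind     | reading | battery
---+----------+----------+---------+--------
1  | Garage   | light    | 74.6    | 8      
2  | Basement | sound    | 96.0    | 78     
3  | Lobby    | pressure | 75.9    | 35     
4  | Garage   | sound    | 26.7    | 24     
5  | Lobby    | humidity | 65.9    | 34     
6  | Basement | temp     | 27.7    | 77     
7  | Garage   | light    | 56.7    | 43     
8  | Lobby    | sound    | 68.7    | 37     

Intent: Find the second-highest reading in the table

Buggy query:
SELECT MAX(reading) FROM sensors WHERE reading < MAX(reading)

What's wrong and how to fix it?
Bug: MAX(reading) on the right of the comparison is an aggregate-in-WHERE error

Fix: Put the inner MAX in a scalar subquery

Corrected query:
SELECT MAX(reading) FROM sensors WHERE reading < (SELECT MAX(reading) FROM sensors)

Result:
MAX(reading)
------------
75.9        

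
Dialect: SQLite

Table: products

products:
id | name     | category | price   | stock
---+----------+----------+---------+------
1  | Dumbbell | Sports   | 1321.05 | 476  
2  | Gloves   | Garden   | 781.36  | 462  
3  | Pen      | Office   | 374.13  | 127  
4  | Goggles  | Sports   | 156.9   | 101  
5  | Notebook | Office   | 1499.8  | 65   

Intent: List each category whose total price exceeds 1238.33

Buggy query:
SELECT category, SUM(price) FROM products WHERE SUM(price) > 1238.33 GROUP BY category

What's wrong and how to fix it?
Bug: Aggregate functions cannot appear in a WHERE clause

Fix: Move the aggregate condition to a HAVING clause

Corrected query:
SELECT category, SUM(price) FROM products GROUP BY category HAVING SUM(price) > 1238.33

Result:
category | SUM(price)
---------+-----------
Office   | 1873.93   
Sports   | 1477.95   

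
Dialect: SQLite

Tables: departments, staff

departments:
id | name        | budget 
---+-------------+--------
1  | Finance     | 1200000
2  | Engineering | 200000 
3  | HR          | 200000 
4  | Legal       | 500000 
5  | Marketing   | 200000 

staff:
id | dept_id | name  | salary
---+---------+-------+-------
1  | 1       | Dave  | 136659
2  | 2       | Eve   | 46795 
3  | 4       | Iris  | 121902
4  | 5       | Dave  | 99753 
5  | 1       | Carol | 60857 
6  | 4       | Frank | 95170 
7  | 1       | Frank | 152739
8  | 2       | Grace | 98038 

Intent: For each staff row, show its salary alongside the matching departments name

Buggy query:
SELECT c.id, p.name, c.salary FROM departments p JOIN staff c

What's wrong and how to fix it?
Bug: JOIN with no ON clause produces a cartesian product; every staff row pairs with every departments row

Fix: Add ON c.dept_id = p.id to the JOIN

Corrected query:
SELECT c.id, p.name, c.salary FROM departments p JOIN staff c ON c.dept_id = p.id

Result:
id | name        | salary
---+-------------+-------
1  | Finance     | 136659
2  | Engineering | 46795 
3  | Legal       | 121902
4  | Marketing   | 99753 
5  | Finance     | 60857 
6  | Legal       | 95170 
7  | Finance     | 152739
8  | Engineering | 98038 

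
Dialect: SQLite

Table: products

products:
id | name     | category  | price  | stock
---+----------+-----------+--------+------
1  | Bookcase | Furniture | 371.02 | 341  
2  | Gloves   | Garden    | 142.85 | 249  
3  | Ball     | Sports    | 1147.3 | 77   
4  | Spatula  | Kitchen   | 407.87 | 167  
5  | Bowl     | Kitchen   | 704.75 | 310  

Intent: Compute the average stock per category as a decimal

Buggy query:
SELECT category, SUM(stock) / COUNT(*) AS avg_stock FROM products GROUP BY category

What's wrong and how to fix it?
Bug: SUM(stock) and COUNT(*) are both integers; the division truncates the fractional part

Fix: Multiply by 1.0 (or CAST to REAL) to force floating-point division

Corrected query:
SELECT category, SUM(stock) * 1.0 / COUNT(*) AS avg_stock FROM products GROUP BY category

Result:
category  | avg_stock
----------+----------
Furniture | 341      
Garden    | 249      
Kitchen   | 238.5    
Sports    | 77       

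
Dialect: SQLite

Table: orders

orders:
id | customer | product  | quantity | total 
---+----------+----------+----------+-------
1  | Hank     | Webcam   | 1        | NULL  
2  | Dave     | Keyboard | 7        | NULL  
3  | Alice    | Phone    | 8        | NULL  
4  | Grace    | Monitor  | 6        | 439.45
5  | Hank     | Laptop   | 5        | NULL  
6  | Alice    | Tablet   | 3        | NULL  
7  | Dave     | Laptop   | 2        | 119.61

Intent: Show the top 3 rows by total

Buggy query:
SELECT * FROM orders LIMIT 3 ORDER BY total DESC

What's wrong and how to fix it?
Bug: ORDER BY cannot follow LIMIT; LIMIT is the final clause

Fix: Sort with ORDER BY, then apply LIMIT

Corrected query:
SELECT * FROM orders ORDER BY total DESC LIMIT 3

Result:
id | customer | product | quantity | total 
---+----------+---------+----------+-------
4  | Grace    | Monitor | 6        | 439.45
7  | Dave     | Laptop  | 2        | 119.61
1  | Hank     | Webcam  | 1        | NULL  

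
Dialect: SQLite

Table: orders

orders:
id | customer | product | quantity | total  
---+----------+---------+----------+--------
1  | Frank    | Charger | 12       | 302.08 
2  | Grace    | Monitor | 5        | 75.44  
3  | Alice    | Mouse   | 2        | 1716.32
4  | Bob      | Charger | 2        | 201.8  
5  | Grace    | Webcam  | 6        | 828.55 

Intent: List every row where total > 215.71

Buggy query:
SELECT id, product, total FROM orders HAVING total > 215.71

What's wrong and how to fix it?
Bug: This is a non-aggregate query (no GROUP BY, no aggregates), so in SQLite the HAVING clause is invalid here; a row-level condition belongs in WHERE

Fix: Replace HAVING with WHERE since the condition applies to individual rows

Corrected query:
SELECT id, product, total FROM orders WHERE total > 215.71

Result:
id | product | total  
---+---------+--------
1  | Charger | 302.08 
3  | Mouse   | 1716.32
5  | Webcam  | 828.55 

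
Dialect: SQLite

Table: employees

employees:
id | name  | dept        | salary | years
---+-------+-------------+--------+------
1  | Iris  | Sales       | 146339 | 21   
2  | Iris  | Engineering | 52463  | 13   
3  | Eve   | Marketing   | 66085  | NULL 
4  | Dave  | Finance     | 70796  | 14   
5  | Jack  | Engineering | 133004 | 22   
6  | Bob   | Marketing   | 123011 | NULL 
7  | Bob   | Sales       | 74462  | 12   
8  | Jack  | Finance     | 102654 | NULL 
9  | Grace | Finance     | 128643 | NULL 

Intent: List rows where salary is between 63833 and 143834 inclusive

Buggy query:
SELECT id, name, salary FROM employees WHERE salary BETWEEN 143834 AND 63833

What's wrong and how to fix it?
Bug: The bounds are reversed; BETWEEN a AND b requires a <= b to match anything

Fix: Swap the bounds so the smaller value comes first

Corrected query:
SELECT id, name, salary FROM employees WHERE salary BETWEEN 63833 AND 143834

Result:
id | name  | salary
---+-------+-------
3  | Eve   | 66085 
4  | Dave  | 70796 
5  | Jack  | 133004
6  | Bob   | 123011
7  | Bob   | 74462 
8  | Jack  | 102654
9  | Grace | 128643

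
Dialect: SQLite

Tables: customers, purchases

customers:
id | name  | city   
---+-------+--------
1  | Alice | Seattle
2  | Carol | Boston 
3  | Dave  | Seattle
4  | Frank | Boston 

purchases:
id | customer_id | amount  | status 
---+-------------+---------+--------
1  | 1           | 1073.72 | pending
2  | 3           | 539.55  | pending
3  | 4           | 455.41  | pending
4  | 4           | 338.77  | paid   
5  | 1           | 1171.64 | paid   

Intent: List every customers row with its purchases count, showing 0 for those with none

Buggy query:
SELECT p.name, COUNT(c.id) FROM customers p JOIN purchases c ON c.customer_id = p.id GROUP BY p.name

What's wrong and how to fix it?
Bug: An inner join excludes parents with zero children

Fix: Switch to LEFT JOIN to retain unmatched parent rows

Corrected query:
SELECT p.name, COUNT(c.id) FROM customers p LEFT JOIN purchases c ON c.customer_id = p.id GROUP BY p.name

Result:
name  | COUNT(c.id)
------+------------
Alice | 2          
Carol | 0          
Dave  | 1          
Frank | 2          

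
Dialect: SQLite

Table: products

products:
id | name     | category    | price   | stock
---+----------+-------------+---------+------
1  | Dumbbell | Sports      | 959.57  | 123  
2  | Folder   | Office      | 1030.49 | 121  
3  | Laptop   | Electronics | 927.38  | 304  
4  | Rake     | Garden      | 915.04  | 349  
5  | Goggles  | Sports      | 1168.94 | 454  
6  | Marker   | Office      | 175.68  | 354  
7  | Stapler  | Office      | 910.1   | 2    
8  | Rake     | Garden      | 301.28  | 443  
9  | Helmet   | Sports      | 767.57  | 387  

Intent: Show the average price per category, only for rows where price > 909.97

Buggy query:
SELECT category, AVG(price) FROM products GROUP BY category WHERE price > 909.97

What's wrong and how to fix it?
Bug: WHERE cannot follow GROUP BY

Fix: Move the WHERE clause before GROUP BY

Corrected query:
SELECT category, AVG(price) FROM products WHERE price > 909.97 GROUP BY category

Result:
category    | AVG(price)
------------+-----------
Electronics | 927.38    
Garden      | 915.04    
Office      | 970.295   
Sports      | 1064.255  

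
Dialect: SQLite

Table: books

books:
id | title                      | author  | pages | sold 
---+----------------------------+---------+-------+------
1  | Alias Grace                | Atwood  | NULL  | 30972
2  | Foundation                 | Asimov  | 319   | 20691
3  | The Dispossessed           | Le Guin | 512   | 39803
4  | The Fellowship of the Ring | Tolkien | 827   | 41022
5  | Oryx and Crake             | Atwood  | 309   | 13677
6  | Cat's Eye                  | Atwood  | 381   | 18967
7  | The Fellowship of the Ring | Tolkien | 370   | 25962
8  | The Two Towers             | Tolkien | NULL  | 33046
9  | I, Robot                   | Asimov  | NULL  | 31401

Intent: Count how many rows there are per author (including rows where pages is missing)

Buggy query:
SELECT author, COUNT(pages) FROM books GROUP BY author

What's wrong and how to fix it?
Bug: COUNT(pages) skips NULLs, so groups with missing pages are undercounted

Fix: Replace COUNT(pages) with COUNT(*)

Corrected query:
SELECT author, COUNT(*) FROM books GROUP BY author

Result:
author  | COUNT(*)
--------+---------
Asimov  | 2       
Atwood  | 3       
Le Guin | 1       
Tolkien | 3       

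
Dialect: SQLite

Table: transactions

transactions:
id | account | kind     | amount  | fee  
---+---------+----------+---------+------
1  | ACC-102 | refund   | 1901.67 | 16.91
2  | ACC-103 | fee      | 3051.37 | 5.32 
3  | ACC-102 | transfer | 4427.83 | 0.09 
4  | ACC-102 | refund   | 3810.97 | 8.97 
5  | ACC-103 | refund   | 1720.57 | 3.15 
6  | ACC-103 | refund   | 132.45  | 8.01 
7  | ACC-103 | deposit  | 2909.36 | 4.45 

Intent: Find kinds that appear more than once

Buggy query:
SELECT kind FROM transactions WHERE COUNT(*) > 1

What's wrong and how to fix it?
Bug: COUNT(*) is an aggregate and cannot be used in WHERE

Fix: GROUP BY kind, then filter groups with HAVING COUNT(*) > 1

Corrected query:
SELECT kind FROM transactions GROUP BY kind HAVING COUNT(*) > 1

Result:
kind  
------
refund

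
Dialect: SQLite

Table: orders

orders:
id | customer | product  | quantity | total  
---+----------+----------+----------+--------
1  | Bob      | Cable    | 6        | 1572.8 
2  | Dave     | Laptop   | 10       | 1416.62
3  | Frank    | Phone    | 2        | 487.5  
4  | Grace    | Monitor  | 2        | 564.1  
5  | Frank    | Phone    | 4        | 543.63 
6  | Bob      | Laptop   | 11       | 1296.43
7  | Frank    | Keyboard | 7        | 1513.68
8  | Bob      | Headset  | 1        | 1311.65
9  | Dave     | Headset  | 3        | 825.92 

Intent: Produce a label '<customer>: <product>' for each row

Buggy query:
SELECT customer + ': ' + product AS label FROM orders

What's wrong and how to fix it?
Bug: '+' is numeric addition; on text columns SQLite converts them to 0 instead of concatenating

Fix: Replace + with || to concatenate text

Corrected query:
SELECT customer || ': ' || product AS label FROM orders

Result:
label          
---------------
Bob: Cable     
Dave: Laptop   
Frank: Phone   
Grace: Monitor 
Frank: Phone   
Bob: Laptop    
Frank: Keyboard
Bob: Headset   
Dave: Headset  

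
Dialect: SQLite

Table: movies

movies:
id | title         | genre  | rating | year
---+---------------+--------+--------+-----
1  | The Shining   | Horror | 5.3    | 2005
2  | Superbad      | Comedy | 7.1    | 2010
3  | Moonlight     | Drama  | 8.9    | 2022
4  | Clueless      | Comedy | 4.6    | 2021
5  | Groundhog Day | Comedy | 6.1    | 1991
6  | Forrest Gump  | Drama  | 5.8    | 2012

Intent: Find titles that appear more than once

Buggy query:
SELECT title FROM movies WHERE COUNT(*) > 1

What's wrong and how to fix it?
Bug: WHERE can't reference COUNT(*); aggregates are computed after WHERE

Fix: GROUP BY title, then filter groups with HAVING COUNT(*) > 1

Corrected query:
SELECT title FROM movies GROUP BY title HAVING COUNT(*) > 1

Result:
(no rows)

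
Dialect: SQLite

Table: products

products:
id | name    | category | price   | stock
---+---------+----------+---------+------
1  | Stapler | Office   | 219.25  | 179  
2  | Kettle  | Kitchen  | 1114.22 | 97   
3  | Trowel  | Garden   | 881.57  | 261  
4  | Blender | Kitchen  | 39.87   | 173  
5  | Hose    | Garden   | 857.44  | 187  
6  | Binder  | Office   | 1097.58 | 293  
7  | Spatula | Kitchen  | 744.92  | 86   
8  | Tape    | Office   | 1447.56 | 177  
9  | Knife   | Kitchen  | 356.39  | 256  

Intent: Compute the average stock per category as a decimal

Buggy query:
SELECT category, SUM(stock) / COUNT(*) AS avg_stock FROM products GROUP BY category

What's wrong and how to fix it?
Bug: Both operands are integers, so '/' performs integer division and truncates

Fix: Cast one side to REAL so the division keeps the fractional part

Corrected query:
SELECT category, SUM(stock) * 1.0 / COUNT(*) AS avg_stock FROM products GROUP BY category

Result:
category | avg_stock 
---------+-----------
Garden   | 224       
Kitchen  | 153       
Office   | 216.333333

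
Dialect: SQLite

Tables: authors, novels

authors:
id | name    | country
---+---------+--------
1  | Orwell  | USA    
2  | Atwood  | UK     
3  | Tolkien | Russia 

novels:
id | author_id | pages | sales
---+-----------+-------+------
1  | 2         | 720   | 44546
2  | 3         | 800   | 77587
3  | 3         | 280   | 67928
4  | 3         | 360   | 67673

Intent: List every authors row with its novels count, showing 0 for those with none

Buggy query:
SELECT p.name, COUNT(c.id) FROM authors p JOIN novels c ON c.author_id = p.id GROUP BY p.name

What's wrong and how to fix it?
Bug: INNER JOIN drops authors rows that have no matching novels rows

Fix: Switch to LEFT JOIN to retain unmatched parent rows

Corrected query:
SELECT p.name, COUNT(c.id) FROM authors p LEFT JOIN novels c ON c.author_id = p.id GROUP BY p.name

Result:
name    | COUNT(c.id)
--------+------------
Atwood  | 1          
Orwell  | 0          
Tolkien | 3          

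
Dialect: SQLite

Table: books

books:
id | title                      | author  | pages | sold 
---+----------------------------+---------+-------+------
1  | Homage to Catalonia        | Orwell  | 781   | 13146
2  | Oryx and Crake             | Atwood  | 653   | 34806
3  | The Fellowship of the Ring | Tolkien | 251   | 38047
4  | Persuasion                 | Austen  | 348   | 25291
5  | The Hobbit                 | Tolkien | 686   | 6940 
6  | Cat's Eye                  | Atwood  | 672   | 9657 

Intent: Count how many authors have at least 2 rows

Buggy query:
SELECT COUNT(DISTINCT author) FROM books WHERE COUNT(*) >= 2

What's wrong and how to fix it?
Bug: COUNT(*) cannot appear in WHERE; the per-group count doesn't exist yet

Fix: Group first with HAVING COUNT(*) >= 2, then COUNT the resulting groups

Corrected query:
SELECT COUNT(*) FROM (SELECT author FROM books GROUP BY author HAVING COUNT(*) >= 2)

Result:
COUNT(*)
--------
2       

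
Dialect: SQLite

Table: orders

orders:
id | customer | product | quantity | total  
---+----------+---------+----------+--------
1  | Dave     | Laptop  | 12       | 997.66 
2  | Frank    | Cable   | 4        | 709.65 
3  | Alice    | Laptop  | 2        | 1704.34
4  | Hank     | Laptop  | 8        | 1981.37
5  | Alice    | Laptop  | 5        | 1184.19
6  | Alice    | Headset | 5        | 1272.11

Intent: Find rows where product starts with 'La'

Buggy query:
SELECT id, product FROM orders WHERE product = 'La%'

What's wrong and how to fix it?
Bug: Wildcards only work with LIKE; '=' treats '%' as a literal character

Fix: Use LIKE for wildcard pattern matching

Corrected query:
SELECT id, product FROM orders WHERE product LIKE 'La%'

Result:
id | product
---+--------
1  | Laptop 
3  | Laptop 
4  | Laptop 
5  | Laptop 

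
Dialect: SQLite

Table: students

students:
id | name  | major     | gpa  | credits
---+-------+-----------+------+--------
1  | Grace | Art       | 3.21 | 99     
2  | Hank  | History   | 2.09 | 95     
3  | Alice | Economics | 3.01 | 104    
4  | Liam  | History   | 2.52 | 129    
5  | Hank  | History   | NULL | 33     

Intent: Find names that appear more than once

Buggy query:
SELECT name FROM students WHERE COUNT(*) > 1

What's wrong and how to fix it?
Bug: COUNT(*) is an aggregate and cannot be used in WHERE

Fix: Group first, then use HAVING for the count condition

Corrected query:
SELECT name FROM students GROUP BY name HAVING COUNT(*) > 1

Result:
name
----
Hank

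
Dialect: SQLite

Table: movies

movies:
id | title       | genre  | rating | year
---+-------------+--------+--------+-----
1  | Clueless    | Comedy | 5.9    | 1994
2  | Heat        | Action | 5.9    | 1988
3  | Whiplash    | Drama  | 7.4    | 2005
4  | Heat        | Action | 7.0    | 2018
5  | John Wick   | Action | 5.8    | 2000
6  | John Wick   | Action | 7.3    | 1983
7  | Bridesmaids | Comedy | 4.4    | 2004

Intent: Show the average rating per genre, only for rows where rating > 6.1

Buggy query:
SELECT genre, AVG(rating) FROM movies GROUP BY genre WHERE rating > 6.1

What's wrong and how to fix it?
Bug: Row-level WHERE must come before GROUP BY in the clause order

Fix: Place WHERE between FROM and GROUP BY

Corrected query:
SELECT genre, AVG(rating) FROM movies WHERE rating > 6.1 GROUP BY genre

Result:
genre  | AVG(rating)
-------+------------
Action | 7.15       
Drama  | 7.4        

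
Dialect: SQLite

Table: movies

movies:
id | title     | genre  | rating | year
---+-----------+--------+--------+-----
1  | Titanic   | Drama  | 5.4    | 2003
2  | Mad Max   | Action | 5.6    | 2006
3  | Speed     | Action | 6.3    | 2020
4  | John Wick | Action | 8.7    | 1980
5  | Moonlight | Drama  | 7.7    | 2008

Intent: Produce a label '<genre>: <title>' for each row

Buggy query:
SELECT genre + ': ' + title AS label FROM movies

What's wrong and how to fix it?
Bug: '+' is numeric addition; on text columns SQLite converts them to 0 instead of concatenating

Fix: Replace + with || to concatenate text

Corrected query:
SELECT genre || ': ' || title AS label FROM movies

Result:
label            
-----------------
Drama: Titanic   
Action: Mad Max  
Action: Speed    
Action: John Wick
Drama: Moonlight 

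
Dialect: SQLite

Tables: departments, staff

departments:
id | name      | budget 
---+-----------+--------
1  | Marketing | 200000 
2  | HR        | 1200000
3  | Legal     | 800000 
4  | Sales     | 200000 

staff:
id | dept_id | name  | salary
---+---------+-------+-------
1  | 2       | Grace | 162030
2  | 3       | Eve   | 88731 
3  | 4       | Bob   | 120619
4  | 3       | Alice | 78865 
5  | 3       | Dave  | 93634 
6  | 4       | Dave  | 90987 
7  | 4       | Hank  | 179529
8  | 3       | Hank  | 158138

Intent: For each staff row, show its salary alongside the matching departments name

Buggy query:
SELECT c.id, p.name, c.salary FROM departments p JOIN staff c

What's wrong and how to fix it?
Bug: Missing join condition: each staff row is matched to all departments rows instead of just its own

Fix: Specify the join condition linking the foreign key to the parent id

Corrected query:
SELECT c.id, p.name, c.salary FROM departments p JOIN staff c ON c.dept_id = p.id

Result:
id | name  | salary
---+-------+-------
1  | HR    | 162030
2  | Legal | 88731 
3  | Sales | 120619
4  | Legal | 78865 
5  | Legal | 93634 
6  | Sales | 90987 
7  | Sales | 179529
8  | Legal | 158138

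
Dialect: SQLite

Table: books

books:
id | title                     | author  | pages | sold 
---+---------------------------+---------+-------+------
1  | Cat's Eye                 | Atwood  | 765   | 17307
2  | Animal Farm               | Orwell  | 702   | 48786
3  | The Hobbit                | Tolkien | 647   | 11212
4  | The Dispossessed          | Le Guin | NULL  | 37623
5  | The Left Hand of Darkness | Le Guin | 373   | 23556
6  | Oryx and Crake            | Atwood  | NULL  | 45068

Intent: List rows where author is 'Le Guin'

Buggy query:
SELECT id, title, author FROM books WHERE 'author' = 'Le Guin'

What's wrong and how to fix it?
Bug: Single quotes denote string literals in SQL; the column name is being compared as a constant string

Fix: Reference the column as author without single quotes

Corrected query:
SELECT id, title, author FROM books WHERE author = 'Le Guin'

Result:
id | title                     | author 
---+---------------------------+--------
4  | The Dispossessed          | Le Guin
5  | The Left Hand of Darkness | Le Guin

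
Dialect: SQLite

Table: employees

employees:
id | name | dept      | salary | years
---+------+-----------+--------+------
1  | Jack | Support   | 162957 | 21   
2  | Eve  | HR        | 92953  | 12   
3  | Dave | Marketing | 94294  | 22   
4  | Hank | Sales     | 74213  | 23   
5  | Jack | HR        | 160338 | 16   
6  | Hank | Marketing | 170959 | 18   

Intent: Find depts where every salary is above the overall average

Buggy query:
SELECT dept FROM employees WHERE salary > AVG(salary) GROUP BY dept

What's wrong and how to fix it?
Bug: WHERE evaluates per row before aggregation, so AVG() is unavailable

Fix: Compute the overall average in a scalar subquery and compare each group's MIN against it in HAVING

Corrected query:
SELECT dept FROM employees GROUP BY dept HAVING MIN(salary) > (SELECT AVG(salary) FROM employees)

Result:
dept   
-------
Support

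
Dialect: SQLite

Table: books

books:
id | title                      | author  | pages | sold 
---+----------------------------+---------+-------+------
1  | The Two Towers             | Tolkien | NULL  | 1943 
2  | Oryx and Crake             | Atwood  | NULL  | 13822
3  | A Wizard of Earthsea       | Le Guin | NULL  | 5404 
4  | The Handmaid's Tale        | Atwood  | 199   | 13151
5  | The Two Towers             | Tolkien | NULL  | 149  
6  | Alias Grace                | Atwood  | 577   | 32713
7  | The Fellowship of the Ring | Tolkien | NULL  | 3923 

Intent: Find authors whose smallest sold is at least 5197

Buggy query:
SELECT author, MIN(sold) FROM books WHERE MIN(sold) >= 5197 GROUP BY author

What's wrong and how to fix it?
Bug: MIN() in WHERE is a misuse of aggregate

Fix: Replace WHERE with HAVING after the GROUP BY

Corrected query:
SELECT author, MIN(sold) FROM books GROUP BY author HAVING MIN(sold) >= 5197

Result:
author  | MIN(sold)
--------+----------
Atwood  | 13151    
Le Guin | 5404     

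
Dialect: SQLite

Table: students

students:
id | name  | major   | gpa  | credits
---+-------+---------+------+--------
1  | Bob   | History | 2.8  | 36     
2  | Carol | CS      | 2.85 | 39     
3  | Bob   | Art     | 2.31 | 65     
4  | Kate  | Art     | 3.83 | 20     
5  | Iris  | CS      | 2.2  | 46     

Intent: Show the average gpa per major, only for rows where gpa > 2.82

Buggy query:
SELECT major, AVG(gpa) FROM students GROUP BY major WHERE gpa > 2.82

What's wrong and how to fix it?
Bug: WHERE cannot follow GROUP BY

Fix: Move the WHERE clause before GROUP BY

Corrected query:
SELECT major, AVG(gpa) FROM students WHERE gpa > 2.82 GROUP BY major

Result:
major | AVG(gpa)
------+---------
Art   | 3.83    
CS    | 2.85    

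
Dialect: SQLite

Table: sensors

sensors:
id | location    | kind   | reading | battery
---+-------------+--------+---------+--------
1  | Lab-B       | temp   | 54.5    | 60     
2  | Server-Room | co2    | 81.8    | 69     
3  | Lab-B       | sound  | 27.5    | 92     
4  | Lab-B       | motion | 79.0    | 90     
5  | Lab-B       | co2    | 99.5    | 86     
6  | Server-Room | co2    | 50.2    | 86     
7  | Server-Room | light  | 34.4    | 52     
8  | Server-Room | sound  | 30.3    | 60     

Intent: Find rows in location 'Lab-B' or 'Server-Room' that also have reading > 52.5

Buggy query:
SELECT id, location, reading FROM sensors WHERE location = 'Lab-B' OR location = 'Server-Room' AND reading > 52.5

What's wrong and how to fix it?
Bug: Without parentheses, AND is evaluated before OR, so the reading filter only applies to the 'Server-Room' branch

Fix: Add parentheses around the OR so the AND applies to both alternatives

Corrected query:
SELECT id, location, reading FROM sensors WHERE (location = 'Lab-B' OR location = 'Server-Room') AND reading > 52.5

Result:
id | location    | reading
---+-------------+--------
1  | Lab-B       | 54.5   
2  | Server-Room | 81.8   
4  | Lab-B       | 79     
5  | Lab-B       | 99.5   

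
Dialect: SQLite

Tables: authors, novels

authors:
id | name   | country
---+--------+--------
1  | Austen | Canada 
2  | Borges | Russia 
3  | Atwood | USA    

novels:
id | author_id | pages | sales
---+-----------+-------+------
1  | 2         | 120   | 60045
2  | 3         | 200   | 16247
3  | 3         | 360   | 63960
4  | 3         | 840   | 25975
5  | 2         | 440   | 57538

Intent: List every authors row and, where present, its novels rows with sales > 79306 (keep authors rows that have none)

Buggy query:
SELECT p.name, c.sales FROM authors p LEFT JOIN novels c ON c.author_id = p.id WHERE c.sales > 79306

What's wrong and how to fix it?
Bug: A WHERE condition on the right-hand table after LEFT JOIN drops unmatched parents

Fix: Put 'c.sales > 79306' in the JOIN's ON clause instead of WHERE

Corrected query:
SELECT p.name, c.sales FROM authors p LEFT JOIN novels c ON c.author_id = p.id AND c.sales > 79306

Result:
name   | sales
-------+------
Austen | NULL 
Borges | NULL 
Atwood | NULL 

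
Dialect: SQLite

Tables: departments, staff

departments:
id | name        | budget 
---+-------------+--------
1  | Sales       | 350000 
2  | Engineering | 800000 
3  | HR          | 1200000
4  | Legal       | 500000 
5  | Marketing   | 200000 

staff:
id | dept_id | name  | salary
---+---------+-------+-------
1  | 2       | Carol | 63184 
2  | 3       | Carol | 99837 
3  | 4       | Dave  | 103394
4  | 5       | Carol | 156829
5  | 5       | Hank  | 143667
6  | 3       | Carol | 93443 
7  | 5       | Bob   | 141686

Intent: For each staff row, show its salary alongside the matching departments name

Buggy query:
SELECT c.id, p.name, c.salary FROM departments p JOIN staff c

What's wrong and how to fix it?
Bug: JOIN with no ON clause produces a cartesian product; every staff row pairs with every departments row

Fix: Add ON c.dept_id = p.id to the JOIN

Corrected query:
SELECT c.id, p.name, c.salary FROM departments p JOIN staff c ON c.dept_id = p.id

Result:
id | name        | salary
---+-------------+-------
1  | Engineering | 63184 
2  | HR          | 99837 
3  | Legal       | 103394
4  | Marketing   | 156829
5  | Marketing   | 143667
6  | HR          | 93443 
7  | Marketing   | 141686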